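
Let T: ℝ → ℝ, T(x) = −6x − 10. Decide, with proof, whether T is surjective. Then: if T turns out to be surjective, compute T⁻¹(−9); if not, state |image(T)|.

-1/6

For any y ∈ ℝ, x = (y + 10)/(−6) satisfies T(x) = y.
Therefore T is surjective.
Since T is surjective, we compute T⁻¹(−9) = (−9 + 10)/(−6) = −1/6.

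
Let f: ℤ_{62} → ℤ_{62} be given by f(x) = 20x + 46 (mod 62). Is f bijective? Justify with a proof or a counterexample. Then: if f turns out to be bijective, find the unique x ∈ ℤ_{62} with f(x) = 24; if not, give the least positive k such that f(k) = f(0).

Recall: injectivity means: for all a, b in the domain, f(a) = f(b) implies a = b.
We have gcd(20, 62) = 2 > 1. Taking a = 0 and b = 31: f(0) = 46 and f(31) = 20·31 + 46 = 666 ≡ 46 (mod 62).
So f(0) = f(31) while 0 ≠ 31, hence f is not injective, hence not bijective.
Since f is not bijective, we find the least positive k with f(k) = f(0): this means 20k ≡ 0 (mod 62), i.e. 62 ∣ 20k. Since gcd(20, 62) = 2, dividing through by 2 this holds exactly when 31 ∣ 10k, and as gcd(10, 31) = 1, exactly when 31 ∣ k.
The smallest positive such k is 31.

31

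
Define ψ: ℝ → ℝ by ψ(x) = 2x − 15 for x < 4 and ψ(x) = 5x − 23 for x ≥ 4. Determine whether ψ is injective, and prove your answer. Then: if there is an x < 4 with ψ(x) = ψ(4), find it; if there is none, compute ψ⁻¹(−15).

0

Both pieces are strictly increasing (slopes 2 and 5), so each is injective on its own interval.
The left piece maps (−∞, 4) onto (−∞, −7); the right piece maps [4, ∞) onto [−3, ∞).
These images are disjoint, so no value is attained by both pieces. Hence ψ is injective.
Because the two images are disjoint, no x < 4 has ψ(x) = ψ(4), so we compute ψ⁻¹(−15): −15 lies in (−∞, −7), so solve 2x − 15 = −15: x = (−15 + 15)/2 = 0.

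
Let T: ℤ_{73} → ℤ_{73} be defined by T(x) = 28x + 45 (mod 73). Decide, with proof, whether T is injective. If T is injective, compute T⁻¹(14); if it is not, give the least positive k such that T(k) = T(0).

Suppose T(s) = T(t) in ℤ_{73}. Then 28s + 45 ≡ 28t + 45 (mod 73), thus 28(s − t) ≡ 0 (mod 73).
Since gcd(28, 73) = 1, 28 is invertible modulo 73, so s − t ≡ 0 (mod 73), i.e. s = t.
Therefore T is injective.
We now compute 28⁻¹ mod 73 explicitly. Euclid's algorithm: 73 = 2·28 + 17, 28 = 1·17 + 11, 17 = 1·11 + 6, 11 = 1·6 + 5, 6 = 1·5 + 1; back-substituting gives 1 = 60·28 − 23·73, so 28⁻¹ ≡ 60 (mod 73).
Since T is injective, we find T⁻¹(14): we need 28x ≡ 14 − 45 ≡ 42 (mod 73). Using 28⁻¹ = 60: x ≡ 60·42 = 2520 = 34·73 + 38, so x = 38.
Check: T(38) = 28·38 + 45 = 1109 = 15·73 + 14 ≡ 14 (mod 73).

38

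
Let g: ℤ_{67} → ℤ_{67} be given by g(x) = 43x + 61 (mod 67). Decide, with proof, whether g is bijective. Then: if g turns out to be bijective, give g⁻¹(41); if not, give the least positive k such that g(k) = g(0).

If g(a) = g(b), then 43a ≡ 43b (mod 67). Because gcd(43, 67) = 1, we may cancel 43 to get a ≡ b (mod 67).
We now compute 43⁻¹ mod 67 explicitly. Euclid's algorithm: 67 = 1·43 + 24, 43 = 1·24 + 19, 24 = 1·19 + 5, 19 = 3·5 + 4, 5 = 1·4 + 1; back-substituting gives 1 = 53·43 − 34·67, so 43⁻¹ ≡ 53 (mod 67).
Then y ↦ 53(y − 61) is a two-sided inverse to g, so every y ∈ ℤ_{67} has a preimage.
Thus g is bijective.
Since g is bijective, we find g⁻¹(41): we need 43x ≡ 41 − 61 ≡ 47 (mod 67). Using 43⁻¹ = 53: x ≡ 53·47 = 2491 = 37·67 + 12, so x = 12.
Check: g(12) = 43·12 + 61 = 577 = 8·67 + 41 ≡ 41 (mod 67).

12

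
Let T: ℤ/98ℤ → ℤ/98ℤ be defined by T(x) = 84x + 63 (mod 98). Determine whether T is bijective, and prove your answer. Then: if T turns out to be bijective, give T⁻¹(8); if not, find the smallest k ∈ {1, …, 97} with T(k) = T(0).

7

We have gcd(84, 98) = 14 > 1. Taking u = 0 and v = 7: T(0) = 63 and T(7) = 84·7 + 63 = 651 ≡ 63 (mod 98).
So T(0) = T(7) while 0 ≠ 7, therefore T is not injective, hence not bijective.
Since T is not bijective, we find the least positive k with T(k) = T(0): this means 84k ≡ 0 (mod 98), i.e. 98 ∣ 84k. Since gcd(84, 98) = 14, dividing through by 14 this holds exactly when 7 ∣ 6k, and as gcd(6, 7) = 1, exactly when 7 ∣ k.
The smallest positive such k is 7.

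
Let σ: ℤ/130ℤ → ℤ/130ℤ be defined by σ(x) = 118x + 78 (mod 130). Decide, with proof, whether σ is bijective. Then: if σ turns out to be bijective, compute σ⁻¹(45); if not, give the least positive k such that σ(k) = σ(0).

65

We have gcd(118, 130) = 2 > 1. Taking x_1 = 0 and x_2 = 65: σ(0) = 78 and σ(65) = 118·65 + 78 = 7748 ≡ 78 (mod 130).
So σ(0) = σ(65) while 0 ≠ 65, thus σ is not injective, hence not bijective.
Since σ is not bijective, we find the least positive k with σ(k) = σ(0): this means 118k ≡ 0 (mod 130), i.e. 130 ∣ 118k. Since gcd(118, 130) = 2, dividing through by 2 this holds exactly when 65 ∣ 59k, and as gcd(59, 65) = 1, exactly when 65 ∣ k.
The smallest positive such k is 65.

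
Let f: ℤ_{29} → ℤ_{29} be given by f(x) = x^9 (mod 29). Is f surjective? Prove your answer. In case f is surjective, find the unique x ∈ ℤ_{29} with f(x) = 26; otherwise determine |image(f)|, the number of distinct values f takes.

Since 29 is prime, the nonzero elements of ℤ_{29} form a cyclic group of order 28.
As gcd(9, 28) = 1, raising to the 9th power is a bijection on this group: if a^9 ≡ b^9 then (ab^{−1})^9 = 1, and the only element of order dividing gcd(9, 28) = 1 is 1, so a = b.
With f(0) = 0 this makes f injective on all of ℤ_{29}, hence bijective (finite equal-size domain and codomain). In particular f is surjective.
Since f is surjective, we find the preimage of 26. The inverse of x ↦ x^9 on (ℤ_{29})^× is x ↦ x^25, because 9·25 = 225 = 8·28 + 1 ≡ 1 (mod 28) and x^{28} = 1 for x ≠ 0 (Fermat). So f⁻¹(26) = 26^25 mod 29.
Repeated squaring mod 29: 26^1 ≡ 26, 26^2 ≡ 26² = 676 ≡ 9, 26^4 ≡ 9² = 81 ≡ 23, 26^8 ≡ 23² = 529 ≡ 7, 26^16 ≡ 7² = 49 ≡ 20. Since 25 = 16 + 8 + 1, 26^25 ≡ 20·7·26: 20·7 = 140 ≡ 24, then 24·26 = 624 ≡ 15. So 26^25 ≡ 15 (mod 29).
Hence f⁻¹(26) = 15.

15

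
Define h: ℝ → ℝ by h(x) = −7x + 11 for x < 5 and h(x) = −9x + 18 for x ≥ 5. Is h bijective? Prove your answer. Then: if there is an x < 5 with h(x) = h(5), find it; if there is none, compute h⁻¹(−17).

4

Both pieces are strictly decreasing (slopes −7 and −9), so each is injective on its own interval.
The left piece maps (−∞, 5) onto (−24, ∞); the right piece maps [5, ∞) onto (−∞, −27].
The images leave a gap (−24 has no preimage), so h is not surjective, hence not bijective.
Because the two images are disjoint, no x < 5 has h(x) = h(5), so we compute h⁻¹(−17): −17 lies in (−24, ∞), so solve −7x + 11 = −17: x = (−17 − 11)/(−7) = 4.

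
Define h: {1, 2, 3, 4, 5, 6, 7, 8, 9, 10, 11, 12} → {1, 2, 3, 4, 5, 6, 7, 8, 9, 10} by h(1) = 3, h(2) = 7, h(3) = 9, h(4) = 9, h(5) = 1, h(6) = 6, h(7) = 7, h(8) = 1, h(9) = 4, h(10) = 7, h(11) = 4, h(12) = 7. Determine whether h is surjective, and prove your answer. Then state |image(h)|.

6

No element maps to 2, so h is not surjective.
The image of h is {1, 3, 4, 6, 7, 9}, which has 6 elements.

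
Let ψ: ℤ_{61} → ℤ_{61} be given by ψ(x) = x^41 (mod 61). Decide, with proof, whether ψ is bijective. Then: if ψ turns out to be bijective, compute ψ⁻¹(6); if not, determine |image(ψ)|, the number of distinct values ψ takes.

Since 61 is prime, the nonzero elements of ℤ_{61} form a cyclic group of order 60.
As gcd(41, 60) = 1, raising to the 41st power is a bijection on this group: if s^41 ≡ t^41 then (st^{−1})^41 = 1, and the only element of order dividing gcd(41, 60) = 1 is 1, so s = t.
With ψ(0) = 0 this makes ψ injective on all of ℤ_{61}, hence bijective (finite equal-size domain and codomain). In particular ψ is bijective.
Since ψ is bijective, we find the preimage of 6. The inverse of x ↦ x^41 on (ℤ_{61})^× is x ↦ x^41, because 41·41 = 1681 = 28·60 + 1 ≡ 1 (mod 60) and x^{60} = 1 for x ≠ 0 (Fermat). So ψ⁻¹(6) = 6^41 mod 61.
Repeated squaring mod 61: 6^1 ≡ 6, 6^2 ≡ 6² = 36, 6^4 ≡ 36² = 1296 ≡ 15, 6^8 ≡ 15² = 225 ≡ 42, 6^16 ≡ 42² = 1764 ≡ 56, 6^32 ≡ 56² = 3136 ≡ 25. Since 41 = 32 + 8 + 1, 6^41 ≡ 25·42·6: 25·42 = 1050 ≡ 13, then 13·6 = 78 ≡ 17. So 6^41 ≡ 17 (mod 61).
Hence ψ⁻¹(6) = 17.

17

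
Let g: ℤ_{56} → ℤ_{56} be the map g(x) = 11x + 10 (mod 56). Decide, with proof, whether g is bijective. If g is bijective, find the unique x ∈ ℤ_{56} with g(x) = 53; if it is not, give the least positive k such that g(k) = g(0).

If g(s) = g(t), then 11s ≡ 11t (mod 56). Because gcd(11, 56) = 1, we may cancel 11 to get s ≡ t (mod 56).
We now compute 11⁻¹ mod 56 explicitly. Euclid's algorithm: 56 = 5·11 + 1; back-substituting gives 1 = 51·11 − 10·56, so 11⁻¹ ≡ 51 (mod 56).
Then y ↦ 51(y − 10) is a two-sided inverse to g, so every y ∈ ℤ_{56} has a preimage.
Thus g is bijective.
Since g is bijective, we find g⁻¹(53): we need 11x ≡ 53 − 10 ≡ 43 (mod 56). Using 11⁻¹ = 51: x ≡ 51·43 = 2193 = 39·56 + 9, so x = 9.
Check: g(9) = 11·9 + 10 = 109 = 1·56 + 53 ≡ 53 (mod 56).

9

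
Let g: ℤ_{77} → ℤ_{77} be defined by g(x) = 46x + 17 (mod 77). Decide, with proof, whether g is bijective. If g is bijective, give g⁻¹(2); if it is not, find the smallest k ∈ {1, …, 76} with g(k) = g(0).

Suppose g(a) = g(b) in ℤ_{77}. Then 46a + 17 ≡ 46b + 17 (mod 77), hence 46(a − b) ≡ 0 (mod 77).
Since gcd(46, 77) = 1, 46 is invertible modulo 77, thus a − b ≡ 0 (mod 77), i.e. a = b.
We now compute 46⁻¹ mod 77 explicitly. Euclid's algorithm: 77 = 1·46 + 31, 46 = 1·31 + 15, 31 = 2·15 + 1; back-substituting gives 1 = 72·46 − 43·77, so 46⁻¹ ≡ 72 (mod 77).
For any y ∈ ℤ_{77}, x = 72(y − 17) mod 77 satisfies g(x) = 46·72(y − 17) + 17 ≡ y (since 46·72 ≡ 1 mod 77). So every y has a preimage.
Thus g is bijective.
Since g is bijective, we find g⁻¹(2): we need 46x ≡ 2 − 17 ≡ 62 (mod 77). Using 46⁻¹ = 72: x ≡ 72·62 = 4464 = 57·77 + 75, so x = 75.
Check: g(75) = 46·75 + 17 = 3467 = 45·77 + 2 ≡ 2 (mod 77).

75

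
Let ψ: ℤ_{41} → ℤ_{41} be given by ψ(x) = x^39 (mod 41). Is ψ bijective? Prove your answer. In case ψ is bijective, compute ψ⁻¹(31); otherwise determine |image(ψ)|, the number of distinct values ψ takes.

4

Since 41 is prime, the nonzero elements of ℤ_{41} form a cyclic group of order 40.
As gcd(39, 40) = 1, raising to the 39th power is a bijection on this group: if u^39 ≡ v^39 then (uv^{−1})^39 = 1, and the only element of order dividing gcd(39, 40) = 1 is 1, so u = v.
With ψ(0) = 0 this makes ψ injective on all of ℤ_{41}, hence bijective (finite equal-size domain and codomain). In particular ψ is bijective.
Since ψ is bijective, we find the preimage of 31. The inverse of x ↦ x^39 on (ℤ_{41})^× is x ↦ x^39, because 39·39 = 1521 = 38·40 + 1 ≡ 1 (mod 40) and x^{40} = 1 for x ≠ 0 (Fermat). So ψ⁻¹(31) = 31^39 mod 41.
Repeated squaring mod 41: 31^1 ≡ 31, 31^2 ≡ 31² = 961 ≡ 18, 31^4 ≡ 18² = 324 ≡ 37, 31^8 ≡ 37² = 1369 ≡ 16, 31^16 ≡ 16² = 256 ≡ 10, 31^32 ≡ 10² = 100 ≡ 18. Since 39 = 32 + 4 + 2 + 1, 31^39 ≡ 18·37·18·31: 18·37 = 666 ≡ 10, then 10·18 = 180 ≡ 16, then 16·31 = 496 ≡ 4. So 31^39 ≡ 4 (mod 41).
Hence ψ⁻¹(31) = 4.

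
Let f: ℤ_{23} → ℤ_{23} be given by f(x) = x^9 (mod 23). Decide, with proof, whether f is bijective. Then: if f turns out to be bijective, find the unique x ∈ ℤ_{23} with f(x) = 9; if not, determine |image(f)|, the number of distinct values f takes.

Since 23 is prime, the nonzero elements of ℤ_{23} form a cyclic group of order 22.
As gcd(9, 22) = 1, raising to the 9th power is a bijection on this group: if a^9 ≡ b^9 then (ab^{−1})^9 = 1, and the only element of order dividing gcd(9, 22) = 1 is 1, so a = b.
With f(0) = 0 this makes f injective on all of ℤ_{23}, hence bijective (finite equal-size domain and codomain). In particular f is bijective.
Since f is bijective, we find the preimage of 9. The inverse of x ↦ x^9 on (ℤ_{23})^× is x ↦ x^5, because 9·5 = 45 = 2·22 + 1 ≡ 1 (mod 22) and x^{22} = 1 for x ≠ 0 (Fermat). So f⁻¹(9) = 9^5 mod 23.
Repeated squaring mod 23: 9^1 ≡ 9, 9^2 ≡ 9² = 81 ≡ 12, 9^4 ≡ 12² = 144 ≡ 6. Since 5 = 4 + 1, 9^5 ≡ 6·9: 6·9 = 54 ≡ 8. So 9^5 ≡ 8 (mod 23).
Hence f⁻¹(9) = 8.

8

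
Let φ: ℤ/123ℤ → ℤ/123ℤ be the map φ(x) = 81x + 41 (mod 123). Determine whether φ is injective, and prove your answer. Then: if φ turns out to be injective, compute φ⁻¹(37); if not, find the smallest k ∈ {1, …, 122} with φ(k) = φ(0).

We have gcd(81, 123) = 3 > 1. Taking u = 0 and v = 41: φ(0) = 41 and φ(41) = 81·41 + 41 = 3362 ≡ 41 (mod 123).
So φ(0) = φ(41) while 0 ≠ 41, therefore φ is not injective.
Since φ is not injective, we find the least positive k with φ(k) = φ(0): this means 81k ≡ 0 (mod 123), i.e. 123 ∣ 81k. Since gcd(81, 123) = 3, dividing through by 3 this holds exactly when 41 ∣ 27k, and as gcd(27, 41) = 1, exactly when 41 ∣ k.
The smallest positive such k is 41.

41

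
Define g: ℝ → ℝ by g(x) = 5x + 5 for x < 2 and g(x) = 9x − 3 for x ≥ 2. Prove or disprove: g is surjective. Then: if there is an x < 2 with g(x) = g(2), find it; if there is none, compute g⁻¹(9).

Both pieces are strictly increasing (slopes 5 and 9), so each is injective on its own interval.
The left piece maps (−∞, 2) onto (−∞, 15); the right piece maps [2, ∞) onto [15, ∞).
These images together cover ℝ, so g is surjective.
Because the two images are disjoint, no x < 2 has g(x) = g(2), so we compute g⁻¹(9): 9 lies in (−∞, 15), so solve 5x + 5 = 9: x = (9 − 5)/5 = 4/5.

4/5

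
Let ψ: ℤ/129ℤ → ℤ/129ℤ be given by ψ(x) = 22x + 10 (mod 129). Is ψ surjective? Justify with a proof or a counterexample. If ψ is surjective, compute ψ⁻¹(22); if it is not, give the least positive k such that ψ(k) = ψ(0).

24

Since gcd(22, 129) = 1, 22 is invertible modulo 129. Euclid's algorithm: 129 = 5·22 + 19, 22 = 1·19 + 3, 19 = 6·3 + 1; back-substituting gives 1 = 88·22 − 15·129, so 22⁻¹ ≡ 88 (mod 129).
Then y ↦ 88(y − 10) is a two-sided inverse to ψ, so every y ∈ ℤ/129ℤ has a preimage.
Therefore ψ is surjective.
Since ψ is surjective, we find ψ⁻¹(22): we need 22x ≡ 22 − 10 ≡ 12 (mod 129). Using 22⁻¹ = 88: x ≡ 88·12 = 1056 = 8·129 + 24, so x = 24.
Check: ψ(24) = 22·24 + 10 = 538 = 4·129 + 22 ≡ 22 (mod 129).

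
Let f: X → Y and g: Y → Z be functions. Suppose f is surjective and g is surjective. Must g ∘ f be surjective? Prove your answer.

Let c ∈ Z. Since g is surjective, there is b ∈ Y with g(b) = c. Since f is surjective, there is a ∈ X with f(a) = b.
Then (g ∘ f)(a) = g(b) = c. Therefore g ∘ f is surjective.

surjective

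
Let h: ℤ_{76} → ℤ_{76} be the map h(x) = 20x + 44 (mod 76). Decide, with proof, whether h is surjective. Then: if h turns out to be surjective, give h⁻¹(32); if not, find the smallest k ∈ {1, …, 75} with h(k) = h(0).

Recall that h is surjective if every y in the codomain equals h(x) for some x in the domain.
Since gcd(20, 76) = 4, we have 20x ≡ 0 (mod 4) for all x, so h(x) ≡ 0 (mod 4).
But 1 ≢ 0 (mod 4), so 1 ∈ ℤ_{76} has no preimage. Hence h is not surjective.
Since h is not surjective, we find the least positive k with h(k) = h(0): this means 20k ≡ 0 (mod 76), i.e. 76 ∣ 20k. Since gcd(20, 76) = 4, dividing through by 4 this holds exactly when 19 ∣ 5k, and as gcd(5, 19) = 1, exactly when 19 ∣ k.
The smallest positive such k is 19.

19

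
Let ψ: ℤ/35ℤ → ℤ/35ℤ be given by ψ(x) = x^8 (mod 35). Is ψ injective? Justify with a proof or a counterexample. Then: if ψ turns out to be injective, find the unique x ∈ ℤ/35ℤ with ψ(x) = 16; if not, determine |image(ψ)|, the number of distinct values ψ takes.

ψ(3): Repeated squaring mod 35: 3^1 ≡ 3, 3^2 ≡ 3² = 9, 3^4 ≡ 9² = 81 ≡ 11, 3^8 ≡ 11² = 121 ≡ 16. So 3^8 ≡ 16 (mod 35).
ψ(4): Repeated squaring mod 35: 4^1 ≡ 4, 4^2 ≡ 4² = 16, 4^4 ≡ 16² = 256 ≡ 11, 4^8 ≡ 11² = 121 ≡ 16. So 4^8 ≡ 16 (mod 35).
So ψ(3) = ψ(4) = 16 while 3 ≠ 4, hence ψ is not injective.
Since ψ is not injective, we determine |image(ψ)|. Computing x^8 mod 35 for each x (by repeated squaring, reducing mod 35 at every step), the values ψ(0), ψ(1), …, ψ(34) are: 0, 1, 11, 16, 16, 25, 1, 21, 1, 11, 30, 16, 11, 1, 21, 15, 11, 16, 16, 11, 15, 21, 1, 11, 16, 30, 11, 1, 21, 1, 25, 16, 16, 11, 1.
The distinct values are {0, 1, 11, 15, 16, 21, 25, 30}; there are 8 of them.

8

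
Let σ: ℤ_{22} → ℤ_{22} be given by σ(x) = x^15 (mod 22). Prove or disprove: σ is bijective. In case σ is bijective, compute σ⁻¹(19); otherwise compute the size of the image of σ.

6

σ(1) = 1^15 = 1.
σ(3): Repeated squaring mod 22: 3^1 ≡ 3, 3^2 ≡ 3² = 9, 3^4 ≡ 9² = 81 ≡ 15, 3^8 ≡ 15² = 225 ≡ 5. Since 15 = 8 + 4 + 2 + 1, 3^15 ≡ 5·15·9·3: 5·15 = 75 ≡ 9, then 9·9 = 81 ≡ 15, then 15·3 = 45 ≡ 1. So 3^15 ≡ 1 (mod 22).
So σ(1) = σ(3) = 1 while 1 ≠ 3, so σ is not injective, hence not bijective.
Since σ is not bijective, we determine |image(σ)|. Computing x^15 mod 22 for each x (by repeated squaring, reducing mod 22 at every step), the values σ(0), σ(1), …, σ(21) are: 0, 1, 10, 1, 12, 1, 10, 21, 10, 1, 10, 11, 12, 21, 12, 1, 12, 21, 10, 21, 12, 21.
The distinct values are {0, 1, 10, 11, 12, 21}; there are 6 of them.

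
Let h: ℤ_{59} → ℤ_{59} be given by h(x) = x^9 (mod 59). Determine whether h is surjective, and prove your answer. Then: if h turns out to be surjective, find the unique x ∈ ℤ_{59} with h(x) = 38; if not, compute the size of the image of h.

Since 59 is prime, the nonzero elements of ℤ_{59} form a cyclic group of order 58.
As gcd(9, 58) = 1, raising to the 9th power is a bijection on this group: if s^9 ≡ t^9 then (st^{−1})^9 = 1, and the only element of order dividing gcd(9, 58) = 1 is 1, so s = t.
With h(0) = 0 this makes h injective on all of ℤ_{59}, hence bijective (finite equal-size domain and codomain). In particular h is surjective.
Since h is surjective, we find the preimage of 38. The inverse of x ↦ x^9 on (ℤ_{59})^× is x ↦ x^13, because 9·13 = 117 = 2·58 + 1 ≡ 1 (mod 58) and x^{58} = 1 for x ≠ 0 (Fermat). So h⁻¹(38) = 38^13 mod 59.
Repeated squaring mod 59: 38^1 ≡ 38, 38^2 ≡ 38² = 1444 ≡ 28, 38^4 ≡ 28² = 784 ≡ 17, 38^8 ≡ 17² = 289 ≡ 53. Since 13 = 8 + 4 + 1, 38^13 ≡ 53·17·38: 53·17 = 901 ≡ 16, then 16·38 = 608 ≡ 18. So 38^13 ≡ 18 (mod 59).
Hence h⁻¹(38) = 18.

18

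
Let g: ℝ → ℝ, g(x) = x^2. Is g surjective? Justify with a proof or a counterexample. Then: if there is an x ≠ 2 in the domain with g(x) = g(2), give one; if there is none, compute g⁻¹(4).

-2

Since 2 is even, x^2 ≥ 0 for all x ∈ ℝ, so −1 ∈ ℝ has no preimage. Hence g is not surjective.
For the follow-up, such an x exists: taking x = −2 ∈ ℝ gives g(−2) = 4 = g(2) with −2 ≠ 2.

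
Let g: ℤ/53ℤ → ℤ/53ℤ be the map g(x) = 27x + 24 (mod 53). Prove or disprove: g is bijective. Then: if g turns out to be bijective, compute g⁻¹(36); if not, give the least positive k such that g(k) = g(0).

If g(x_1) = g(x_2), then 27x_1 ≡ 27x_2 (mod 53). Because gcd(27, 53) = 1, we may cancel 27 to get x_1 ≡ x_2 (mod 53).
We now compute 27⁻¹ mod 53 explicitly. Euclid's algorithm: 53 = 1·27 + 26, 27 = 1·26 + 1; back-substituting gives 1 = 2·27 − 1·53, so 27⁻¹ ≡ 2 (mod 53).
Then y ↦ 2(y − 24) is a two-sided inverse to g, so every y ∈ ℤ/53ℤ has a preimage.
Therefore g is bijective.
Since g is bijective, we find g⁻¹(36): we need 27x ≡ 36 − 24 ≡ 12 (mod 53). Using 27⁻¹ = 2: x ≡ 2·12 = 24, so x = 24.
Check: g(24) = 27·24 + 24 = 672 = 12·53 + 36 ≡ 36 (mod 53).

24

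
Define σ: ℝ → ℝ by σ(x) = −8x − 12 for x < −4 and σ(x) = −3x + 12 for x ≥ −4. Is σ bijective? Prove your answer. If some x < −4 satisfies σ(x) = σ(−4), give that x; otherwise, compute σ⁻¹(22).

Both pieces are strictly decreasing (slopes −8 and −3), so each is injective on its own interval.
The left piece maps (−∞, −4) onto (20, ∞); the right piece maps [−4, ∞) onto (−∞, 24].
These images overlap. In particular σ(−4) = 24 (right piece), and solving −8x − 12 = 24 on the left piece gives x = −9/2 < −4.
So σ(−9/2) = σ(−4) with −9/2 ≠ −4, and σ is not injective, hence not bijective. This x = −9/2 is the requested value below −4.

-9/2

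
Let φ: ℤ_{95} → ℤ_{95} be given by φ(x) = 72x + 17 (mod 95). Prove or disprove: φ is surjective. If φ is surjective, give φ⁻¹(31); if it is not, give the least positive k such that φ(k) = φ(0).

Since gcd(72, 95) = 1, 72 is invertible modulo 95. Euclid's algorithm: 95 = 1·72 + 23, 72 = 3·23 + 3, 23 = 7·3 + 2, 3 = 1·2 + 1; back-substituting gives 1 = 33·72 − 25·95, so 72⁻¹ ≡ 33 (mod 95).
Then y ↦ 33(y − 17) is a two-sided inverse to φ, so every y ∈ ℤ_{95} has a preimage.
Thus φ is surjective.
Since φ is surjective, we compute φ⁻¹(31): solve 72x + 17 ≡ 31 (mod 95), i.e. 72x ≡ 14 (mod 95).
Multiplying by 72⁻¹ = 33 gives x ≡ 33·14 = 462 = 4·95 + 82 ≡ 82 (mod 95).
Check: φ(82) = 72·82 + 17 = 5921 = 62·95 + 31 ≡ 31 (mod 95).

82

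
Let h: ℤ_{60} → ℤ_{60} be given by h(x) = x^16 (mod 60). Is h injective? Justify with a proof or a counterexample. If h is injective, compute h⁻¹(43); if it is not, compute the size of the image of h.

h(2): Repeated squaring mod 60: 2^1 ≡ 2, 2^2 ≡ 2² = 4, 2^4 ≡ 4² = 16, 2^8 ≡ 16² = 256 ≡ 16, 2^16 ≡ 16² = 256 ≡ 16. So 2^16 ≡ 16 (mod 60).
h(4): Repeated squaring mod 60: 4^1 ≡ 4, 4^2 ≡ 4² = 16, 4^4 ≡ 16² = 256 ≡ 16, 4^8 ≡ 16² = 256 ≡ 16, 4^16 ≡ 16² = 256 ≡ 16. So 4^16 ≡ 16 (mod 60).
So h(2) = h(4) = 16 while 2 ≠ 4, therefore h is not injective.
Since h is not injective, we determine |image(h)|. Computing x^16 mod 60 for each x (by repeated squaring, reducing mod 60 at every step), the values h(0), h(1), …, h(59) are: 0, 1, 16, 21, 16, 25, 36, 1, 16, 21, 40, 1, 36, 1, 16, 45, 16, 1, 36, 1, 40, 21, 16, 1, 36, 25, 16, 21, 16, 1, 0, 1, 16, 21, 16, 25, 36, 1, 16, 21, 40, 1, 36, 1, 16, 45, 16, 1, 36, 1, 40, 21, 16, 1, 36, 25, 16, 21, 16, 1.
The distinct values are {0, 1, 16, 21, 25, 36, 40, 45}; there are 8 of them.

8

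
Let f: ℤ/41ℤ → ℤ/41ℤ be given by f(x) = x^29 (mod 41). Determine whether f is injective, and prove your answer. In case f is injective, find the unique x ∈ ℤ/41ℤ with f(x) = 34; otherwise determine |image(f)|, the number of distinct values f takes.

13

Since 41 is prime, the nonzero elements of ℤ/41ℤ form a cyclic group of order 40.
As gcd(29, 40) = 1, raising to the 29th power is a bijection on this group: if s^29 ≡ t^29 then (st^{−1})^29 = 1, and the only element of order dividing gcd(29, 40) = 1 is 1, so s = t.
With f(0) = 0 this makes f injective on all of ℤ/41ℤ, hence bijective (finite equal-size domain and codomain). In particular f is injective.
Since f is injective, we find the preimage of 34. The inverse of x ↦ x^29 on (ℤ/41ℤ)^× is x ↦ x^29, because 29·29 = 841 = 21·40 + 1 ≡ 1 (mod 40) and x^{40} = 1 for x ≠ 0 (Fermat). So f⁻¹(34) = 34^29 mod 41.
Repeated squaring mod 41: 34^1 ≡ 34, 34^2 ≡ 34² = 1156 ≡ 8, 34^4 ≡ 8² = 64 ≡ 23, 34^8 ≡ 23² = 529 ≡ 37, 34^16 ≡ 37² = 1369 ≡ 16. Since 29 = 16 + 8 + 4 + 1, 34^29 ≡ 16·37·23·34: 16·37 = 592 ≡ 18, then 18·23 = 414 ≡ 4, then 4·34 = 136 ≡ 13. So 34^29 ≡ 13 (mod 41).
Hence f⁻¹(34) = 13.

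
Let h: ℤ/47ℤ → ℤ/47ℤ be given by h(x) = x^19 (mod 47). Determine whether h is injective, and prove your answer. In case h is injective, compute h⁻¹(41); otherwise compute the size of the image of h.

22

Since 47 is prime, the nonzero elements of ℤ/47ℤ form a cyclic group of order 46.
As gcd(19, 46) = 1, raising to the 19th power is a bijection on this group: if s^19 ≡ t^19 then (st^{−1})^19 = 1, and the only element of order dividing gcd(19, 46) = 1 is 1, so s = t.
With h(0) = 0 this makes h injective on all of ℤ/47ℤ, hence bijective (finite equal-size domain and codomain). In particular h is injective.
Since h is injective, we find the preimage of 41. The inverse of x ↦ x^19 on (ℤ/47ℤ)^× is x ↦ x^17, because 19·17 = 323 = 7·46 + 1 ≡ 1 (mod 46) and x^{46} = 1 for x ≠ 0 (Fermat). So h⁻¹(41) = 41^17 mod 47.
Repeated squaring mod 47: 41^1 ≡ 41, 41^2 ≡ 41² = 1681 ≡ 36, 41^4 ≡ 36² = 1296 ≡ 27, 41^8 ≡ 27² = 729 ≡ 24, 41^16 ≡ 24² = 576 ≡ 12. Since 17 = 16 + 1, 41^17 ≡ 12·41: 12·41 = 492 ≡ 22. So 41^17 ≡ 22 (mod 47).
Hence h⁻¹(41) = 22.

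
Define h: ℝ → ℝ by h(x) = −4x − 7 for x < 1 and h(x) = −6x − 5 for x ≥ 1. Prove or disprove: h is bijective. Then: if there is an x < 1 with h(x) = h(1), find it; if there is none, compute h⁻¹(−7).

0

Both pieces are strictly decreasing (slopes −4 and −6), so each is injective on its own interval.
The left piece maps (−∞, 1) onto (−11, ∞); the right piece maps [1, ∞) onto (−∞, −11].
Since −11 = −11, the images partition ℝ: h is injective and surjective, hence bijective.
Because the two images are disjoint, no x < 1 has h(x) = h(1), so we compute h⁻¹(−7): −7 lies in (−11, ∞), so solve −4x − 7 = −7: x = (−7 + 7)/(−4) = 0.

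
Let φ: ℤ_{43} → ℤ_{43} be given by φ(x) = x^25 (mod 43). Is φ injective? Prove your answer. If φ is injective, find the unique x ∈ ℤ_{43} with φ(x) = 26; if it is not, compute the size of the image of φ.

Since 43 is prime, the nonzero elements of ℤ_{43} form a cyclic group of order 42.
As gcd(25, 42) = 1, raising to the 25th power is a bijection on this group: if x_1^25 ≡ x_2^25 then (x_1x_2^{−1})^25 = 1, and the only element of order dividing gcd(25, 42) = 1 is 1, so x_1 = x_2.
With φ(0) = 0 this makes φ injective on all of ℤ_{43}, hence bijective (finite equal-size domain and codomain). In particular φ is injective.
Since φ is injective, we find the preimage of 26. The inverse of x ↦ x^25 on (ℤ_{43})^× is x ↦ x^37, because 25·37 = 925 = 22·42 + 1 ≡ 1 (mod 42) and x^{42} = 1 for x ≠ 0 (Fermat). So φ⁻¹(26) = 26^37 mod 43.
Repeated squaring mod 43: 26^1 ≡ 26, 26^2 ≡ 26² = 676 ≡ 31, 26^4 ≡ 31² = 961 ≡ 15, 26^8 ≡ 15² = 225 ≡ 10, 26^16 ≡ 10² = 100 ≡ 14, 26^32 ≡ 14² = 196 ≡ 24. Since 37 = 32 + 4 + 1, 26^37 ≡ 24·15·26: 24·15 = 360 ≡ 16, then 16·26 = 416 ≡ 29. So 26^37 ≡ 29 (mod 43).
Hence φ⁻¹(26) = 29.

29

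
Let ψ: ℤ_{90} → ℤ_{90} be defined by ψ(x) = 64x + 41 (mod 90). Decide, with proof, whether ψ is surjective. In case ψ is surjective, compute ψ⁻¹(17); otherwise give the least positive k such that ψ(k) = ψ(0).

45

Since gcd(64, 90) = 2, we have 64x ≡ 0 (mod 2) for all x, so ψ(x) ≡ 1 (mod 2).
But 0 ≢ 1 (mod 2), so 0 ∈ ℤ_{90} has no preimage. Hence ψ is not surjective.
Since ψ is not surjective, we find the least positive k with ψ(k) = ψ(0): this means 64k ≡ 0 (mod 90), i.e. 90 ∣ 64k. Since gcd(64, 90) = 2, dividing through by 2 this holds exactly when 45 ∣ 32k, and as gcd(32, 45) = 1, exactly when 45 ∣ k.
The smallest positive such k is 45.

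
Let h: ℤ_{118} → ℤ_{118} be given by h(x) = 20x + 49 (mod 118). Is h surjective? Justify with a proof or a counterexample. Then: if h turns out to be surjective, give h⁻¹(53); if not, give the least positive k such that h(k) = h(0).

59

Since gcd(20, 118) = 2, we have 20x ≡ 0 (mod 2) for all x, so h(x) ≡ 1 (mod 2).
But 0 ≢ 1 (mod 2), so 0 ∈ ℤ_{118} has no preimage. So h is not surjective.
Since h is not surjective, we find the least positive k with h(k) = h(0): this means 20k ≡ 0 (mod 118), i.e. 118 ∣ 20k. Since gcd(20, 118) = 2, dividing through by 2 this holds exactly when 59 ∣ 10k, and as gcd(10, 59) = 1, exactly when 59 ∣ k.
The smallest positive such k is 59.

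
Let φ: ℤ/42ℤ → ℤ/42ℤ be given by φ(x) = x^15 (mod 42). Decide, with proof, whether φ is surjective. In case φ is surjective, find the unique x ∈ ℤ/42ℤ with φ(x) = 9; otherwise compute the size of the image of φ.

φ(2): Repeated squaring mod 42: 2^1 ≡ 2, 2^2 ≡ 2² = 4, 2^4 ≡ 4² = 16, 2^8 ≡ 16² = 256 ≡ 4. Since 15 = 8 + 4 + 2 + 1, 2^15 ≡ 4·16·4·2: 4·16 = 64 ≡ 22, then 22·4 = 88 ≡ 4, then 4·2 = 8. So 2^15 ≡ 8 (mod 42).
φ(8): Repeated squaring mod 42: 8^1 ≡ 8, 8^2 ≡ 8² = 64 ≡ 22, 8^4 ≡ 22² = 484 ≡ 22, 8^8 ≡ 22² = 484 ≡ 22. Since 15 = 8 + 4 + 2 + 1, 8^15 ≡ 22·22·22·8: 22·22 = 484 ≡ 22, then 22·22 = 484 ≡ 22, then 22·8 = 176 ≡ 8. So 8^15 ≡ 8 (mod 42).
So φ(2) = φ(8) = 8 while 2 ≠ 8, thus φ is not injective.
A non-injective map from the 42-element set ℤ/42ℤ to itself takes at most 41 distinct values, so it cannot be surjective. Hence φ is not surjective.
Since φ is not surjective, we determine |image(φ)|. Computing x^15 mod 42 for each x (by repeated squaring, reducing mod 42 at every step), the values φ(0), φ(1), …, φ(41) are: 0, 1, 8, 27, 22, 41, 6, 7, 8, 15, 34, 29, 6, 13, 14, 15, 22, 41, 36, 13, 20, 21, 22, 29, 6, 1, 20, 27, 28, 29, 36, 13, 8, 27, 34, 35, 36, 1, 20, 15, 34, 41.
The distinct values are {0, 1, 6, 7, 8, 13, 14, 15, 20, 21, 22, 27, 28, 29, 34, 35, 36, 41}; there are 18 of them.

18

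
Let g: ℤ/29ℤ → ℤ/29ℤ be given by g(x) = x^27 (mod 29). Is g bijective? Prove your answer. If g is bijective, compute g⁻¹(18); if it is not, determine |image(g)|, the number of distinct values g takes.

21

Since 29 is prime, the nonzero elements of ℤ/29ℤ form a cyclic group of order 28.
As gcd(27, 28) = 1, raising to the 27th power is a bijection on this group: if u^27 ≡ v^27 then (uv^{−1})^27 = 1, and the only element of order dividing gcd(27, 28) = 1 is 1, so u = v.
With g(0) = 0 this makes g injective on all of ℤ/29ℤ, hence bijective (finite equal-size domain and codomain). In particular g is bijective.
Since g is bijective, we find the preimage of 18. The inverse of x ↦ x^27 on (ℤ/29ℤ)^× is x ↦ x^27, because 27·27 = 729 = 26·28 + 1 ≡ 1 (mod 28) and x^{28} = 1 for x ≠ 0 (Fermat). So g⁻¹(18) = 18^27 mod 29.
Repeated squaring mod 29: 18^1 ≡ 18, 18^2 ≡ 18² = 324 ≡ 5, 18^4 ≡ 5² = 25, 18^8 ≡ 25² = 625 ≡ 16, 18^16 ≡ 16² = 256 ≡ 24. Since 27 = 16 + 8 + 2 + 1, 18^27 ≡ 24·16·5·18: 24·16 = 384 ≡ 7, then 7·5 = 35 ≡ 6, then 6·18 = 108 ≡ 21. So 18^27 ≡ 21 (mod 29).
Hence g⁻¹(18) = 21.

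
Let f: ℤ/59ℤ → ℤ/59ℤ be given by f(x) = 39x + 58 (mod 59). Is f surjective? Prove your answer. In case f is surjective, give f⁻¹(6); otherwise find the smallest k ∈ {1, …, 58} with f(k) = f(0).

Recall that surjectivity means every element of the codomain has a preimage under f.
Since gcd(39, 59) = 1, 39 is invertible modulo 59. Euclid's algorithm: 59 = 1·39 + 20, 39 = 1·20 + 19, 20 = 1·19 + 1; back-substituting gives 1 = 56·39 − 37·59, so 39⁻¹ ≡ 56 (mod 59).
Then y ↦ 56(y − 58) is a two-sided inverse to f, so every y ∈ ℤ/59ℤ has a preimage.
Hence f is surjective.
Since f is surjective, we find f⁻¹(6): we need 39x ≡ 6 − 58 ≡ 7 (mod 59). Using 39⁻¹ = 56: x ≡ 56·7 = 392 = 6·59 + 38, so x = 38.
Check: f(38) = 39·38 + 58 = 1540 = 26·59 + 6 ≡ 6 (mod 59).

38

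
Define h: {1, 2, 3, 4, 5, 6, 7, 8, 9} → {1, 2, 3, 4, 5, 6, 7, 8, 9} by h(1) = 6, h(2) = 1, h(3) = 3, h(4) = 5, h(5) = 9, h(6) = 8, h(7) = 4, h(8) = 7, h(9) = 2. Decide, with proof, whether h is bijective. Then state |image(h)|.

9

The values 6, 1, 3, 5, 9, 8, 4, 7, 2 are a permutation of {1, 2, 3, 4, 5, 6, 7, 8, 9}: each element appears exactly once.
So h is injective and surjective, hence bijective.
The image of h is {1, 2, 3, 4, 5, 6, 7, 8, 9}, which has 9 elements.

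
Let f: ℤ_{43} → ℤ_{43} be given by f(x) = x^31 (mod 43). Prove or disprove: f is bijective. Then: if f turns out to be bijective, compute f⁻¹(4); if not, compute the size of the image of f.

Since 43 is prime, the nonzero elements of ℤ_{43} form a cyclic group of order 42.
As gcd(31, 42) = 1, raising to the 31st power is a bijection on this group: if s^31 ≡ t^31 then (st^{−1})^31 = 1, and the only element of order dividing gcd(31, 42) = 1 is 1, so s = t.
With f(0) = 0 this makes f injective on all of ℤ_{43}, hence bijective (finite equal-size domain and codomain). In particular f is bijective.
Since f is bijective, we find the preimage of 4. The inverse of x ↦ x^31 on (ℤ_{43})^× is x ↦ x^19, because 31·19 = 589 = 14·42 + 1 ≡ 1 (mod 42) and x^{42} = 1 for x ≠ 0 (Fermat). So f⁻¹(4) = 4^19 mod 43.
Repeated squaring mod 43: 4^1 ≡ 4, 4^2 ≡ 4² = 16, 4^4 ≡ 16² = 256 ≡ 41, 4^8 ≡ 41² = 1681 ≡ 4, 4^16 ≡ 4² = 16. Since 19 = 16 + 2 + 1, 4^19 ≡ 16·16·4: 16·16 = 256 ≡ 41, then 41·4 = 164 ≡ 35. So 4^19 ≡ 35 (mod 43).
Hence f⁻¹(4) = 35.

35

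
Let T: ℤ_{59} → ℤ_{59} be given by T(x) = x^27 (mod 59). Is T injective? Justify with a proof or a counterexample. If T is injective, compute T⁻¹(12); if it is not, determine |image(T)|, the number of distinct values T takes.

Since 59 is prime, the nonzero elements of ℤ_{59} form a cyclic group of order 58.
As gcd(27, 58) = 1, raising to the 27th power is a bijection on this group: if a^27 ≡ b^27 then (ab^{−1})^27 = 1, and the only element of order dividing gcd(27, 58) = 1 is 1, so a = b.
With T(0) = 0 this makes T injective on all of ℤ_{59}, hence bijective (finite equal-size domain and codomain). In particular T is injective.
Since T is injective, we find the preimage of 12. The inverse of x ↦ x^27 on (ℤ_{59})^× is x ↦ x^43, because 27·43 = 1161 = 20·58 + 1 ≡ 1 (mod 58) and x^{58} = 1 for x ≠ 0 (Fermat). So T⁻¹(12) = 12^43 mod 59.
Repeated squaring mod 59: 12^1 ≡ 12, 12^2 ≡ 12² = 144 ≡ 26, 12^4 ≡ 26² = 676 ≡ 27, 12^8 ≡ 27² = 729 ≡ 21, 12^16 ≡ 21² = 441 ≡ 28, 12^32 ≡ 28² = 784 ≡ 17. Since 43 = 32 + 8 + 2 + 1, 12^43 ≡ 17·21·26·12: 17·21 = 357 ≡ 3, then 3·26 = 78 ≡ 19, then 19·12 = 228 ≡ 51. So 12^43 ≡ 51 (mod 59).
Hence T⁻¹(12) = 51.

51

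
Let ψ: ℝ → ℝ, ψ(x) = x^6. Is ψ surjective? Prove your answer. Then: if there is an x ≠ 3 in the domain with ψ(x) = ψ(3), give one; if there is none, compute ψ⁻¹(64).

-3

Since 6 is even, x^6 ≥ 0 for all x ∈ ℝ, so −1 ∈ ℝ has no preimage. So ψ is not surjective.
For the follow-up, such an x exists: taking x = −3 ∈ ℝ gives ψ(−3) = 729 = ψ(3) with −3 ≠ 3.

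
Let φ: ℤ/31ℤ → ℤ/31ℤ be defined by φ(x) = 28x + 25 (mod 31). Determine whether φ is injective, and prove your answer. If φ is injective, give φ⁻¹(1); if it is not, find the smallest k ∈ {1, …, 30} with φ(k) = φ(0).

If φ(x_1) = φ(x_2), then 28x_1 ≡ 28x_2 (mod 31). Because gcd(28, 31) = 1, we may cancel 28 to get x_1 ≡ x_2 (mod 31).
Therefore φ is injective.
We now compute 28⁻¹ mod 31 explicitly. Euclid's algorithm: 31 = 1·28 + 3, 28 = 9·3 + 1; back-substituting gives 1 = 10·28 − 9·31, so 28⁻¹ ≡ 10 (mod 31).
Since φ is injective, we compute φ⁻¹(1): solve 28x + 25 ≡ 1 (mod 31), i.e. 28x ≡ 7 (mod 31).
Multiplying by 28⁻¹ = 10 gives x ≡ 10·7 = 70 = 2·31 + 8 ≡ 8 (mod 31).
Check: φ(8) = 28·8 + 25 = 249 = 8·31 + 1 ≡ 1 (mod 31).

8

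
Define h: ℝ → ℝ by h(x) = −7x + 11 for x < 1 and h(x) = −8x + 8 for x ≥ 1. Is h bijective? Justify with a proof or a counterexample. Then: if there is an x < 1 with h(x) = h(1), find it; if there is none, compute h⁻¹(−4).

3/2

Both pieces are strictly decreasing (slopes −7 and −8), so each is injective on its own interval.
The left piece maps (−∞, 1) onto (4, ∞); the right piece maps [1, ∞) onto (−∞, 0].
The images leave a gap (4 has no preimage), so h is not surjective, hence not bijective.
Because the two images are disjoint, no x < 1 has h(x) = h(1), so we compute h⁻¹(−4): −4 lies in (−∞, 0], so solve −8x + 8 = −4: x = (−4 − 8)/(−8) = 3/2.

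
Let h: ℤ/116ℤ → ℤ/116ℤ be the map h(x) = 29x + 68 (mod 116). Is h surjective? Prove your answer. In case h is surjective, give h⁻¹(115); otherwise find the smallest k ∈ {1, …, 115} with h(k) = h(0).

Since gcd(29, 116) = 29, we have 29x ≡ 0 (mod 29) for all x, so h(x) ≡ 10 (mod 29).
But 0 ≢ 10 (mod 29), so 0 ∈ ℤ/116ℤ has no preimage. Thus h is not surjective.
Since h is not surjective, we find the least positive k with h(k) = h(0): this means 29k ≡ 0 (mod 116), i.e. 116 ∣ 29k. Since gcd(29, 116) = 29, dividing through by 29 this holds exactly when 4 ∣ k.
The smallest positive such k is 4.

4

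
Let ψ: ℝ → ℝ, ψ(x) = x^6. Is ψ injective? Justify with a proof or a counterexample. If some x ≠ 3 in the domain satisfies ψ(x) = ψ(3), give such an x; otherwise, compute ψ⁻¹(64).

-3

ψ(3) = 729 = (−3)^6 = ψ(−3) (since 6 is even), with 3 ≠ −3. So ψ is not injective.
For the follow-up, such an x exists: taking x = −3 ∈ ℝ gives ψ(−3) = 729 = ψ(3) with −3 ≠ 3.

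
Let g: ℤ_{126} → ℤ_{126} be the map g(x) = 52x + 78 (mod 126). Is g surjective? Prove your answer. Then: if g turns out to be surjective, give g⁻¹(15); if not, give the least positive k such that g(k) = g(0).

63

By definition, surjectivity means every element of the codomain has a preimage under g.
Since gcd(52, 126) = 2, we have 52x ≡ 0 (mod 2) for all x, so g(x) ≡ 0 (mod 2).
But 1 ≢ 0 (mod 2), so 1 ∈ ℤ_{126} has no preimage. Thus g is not surjective.
Since g is not surjective, we find the least positive k with g(k) = g(0): this means 52k ≡ 0 (mod 126), i.e. 126 ∣ 52k. Since gcd(52, 126) = 2, dividing through by 2 this holds exactly when 63 ∣ 26k, and as gcd(26, 63) = 1, exactly when 63 ∣ k.
The smallest positive such k is 63.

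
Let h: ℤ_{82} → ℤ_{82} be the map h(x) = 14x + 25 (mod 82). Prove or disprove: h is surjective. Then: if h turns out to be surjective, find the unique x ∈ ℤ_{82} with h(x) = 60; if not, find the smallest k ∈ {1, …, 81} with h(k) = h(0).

41

Since gcd(14, 82) = 2, we have 14x ≡ 0 (mod 2) for all x, so h(x) ≡ 1 (mod 2).
But 0 ≢ 1 (mod 2), so 0 ∈ ℤ_{82} has no preimage. Hence h is not surjective.
Since h is not surjective, we find the least positive k with h(k) = h(0): this means 14k ≡ 0 (mod 82), i.e. 82 ∣ 14k. Since gcd(14, 82) = 2, dividing through by 2 this holds exactly when 41 ∣ 7k, and as gcd(7, 41) = 1, exactly when 41 ∣ k.
The smallest positive such k is 41.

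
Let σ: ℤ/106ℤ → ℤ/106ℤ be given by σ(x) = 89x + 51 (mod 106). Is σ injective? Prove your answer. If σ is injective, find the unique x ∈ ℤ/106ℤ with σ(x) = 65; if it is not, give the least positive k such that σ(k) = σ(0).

74

Suppose σ(x_1) = σ(x_2) in ℤ/106ℤ. Then 89x_1 + 51 ≡ 89x_2 + 51 (mod 106), hence 89(x_1 − x_2) ≡ 0 (mod 106).
Since gcd(89, 106) = 1, 89 is invertible modulo 106, thus x_1 − x_2 ≡ 0 (mod 106), i.e. x_1 = x_2.
Thus σ is injective.
We now compute 89⁻¹ mod 106 explicitly. Euclid's algorithm: 106 = 1·89 + 17, 89 = 5·17 + 4, 17 = 4·4 + 1; back-substituting gives 1 = 81·89 − 68·106, so 89⁻¹ ≡ 81 (mod 106).
Since σ is injective, we find σ⁻¹(65): we need 89x ≡ 65 − 51 ≡ 14 (mod 106). Using 89⁻¹ = 81: x ≡ 81·14 = 1134 = 10·106 + 74, so x = 74.
Check: σ(74) = 89·74 + 51 = 6637 = 62·106 + 65 ≡ 65 (mod 106).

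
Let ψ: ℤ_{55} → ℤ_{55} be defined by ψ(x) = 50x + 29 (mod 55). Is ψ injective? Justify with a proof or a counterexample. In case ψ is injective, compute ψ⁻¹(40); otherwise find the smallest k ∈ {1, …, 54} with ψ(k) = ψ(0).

11

Recall: ψ is injective if ψ(s) = ψ(t) implies s = t.
We have gcd(50, 55) = 5 > 1. Taking s = 0 and t = 11: ψ(0) = 29 and ψ(11) = 50·11 + 29 = 579 ≡ 29 (mod 55).
So ψ(0) = ψ(11) while 0 ≠ 11, therefore ψ is not injective.
Since ψ is not injective, we find the least positive k with ψ(k) = ψ(0): this means 50k ≡ 0 (mod 55), i.e. 55 ∣ 50k. Since gcd(50, 55) = 5, dividing through by 5 this holds exactly when 11 ∣ 10k, and as gcd(10, 11) = 1, exactly when 11 ∣ k.
The smallest positive such k is 11.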